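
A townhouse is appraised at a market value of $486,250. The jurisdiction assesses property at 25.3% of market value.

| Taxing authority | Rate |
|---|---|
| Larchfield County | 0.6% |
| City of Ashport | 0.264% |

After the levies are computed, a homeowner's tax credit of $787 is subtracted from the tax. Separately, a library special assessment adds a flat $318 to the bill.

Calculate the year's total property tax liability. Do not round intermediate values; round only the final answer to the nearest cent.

Assessed value = $486,250 × 0.253 = $123,021.25
Larchfield County: $123,021.25 × 0.006 = $738.1275
City of Ashport: $123,021.25 × 0.00264 = $324.7761
Levies subtotal = $1,062.9036
After credit = $1,062.9036 − $787 = $275.9036
Total = $275.9036 + $318 = $593.9036

$593.90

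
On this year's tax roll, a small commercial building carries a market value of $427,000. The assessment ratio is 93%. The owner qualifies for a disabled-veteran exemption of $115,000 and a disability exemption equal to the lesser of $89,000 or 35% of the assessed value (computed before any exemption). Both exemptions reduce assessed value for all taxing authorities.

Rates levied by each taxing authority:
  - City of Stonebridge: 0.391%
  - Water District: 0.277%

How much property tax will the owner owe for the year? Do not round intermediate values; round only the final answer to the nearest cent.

$1,289.97

Assessed value = $427,000 × 0.93 = $397,110
Disability exemption = min($89,000, 35% × $397,110) = min($89,000, $138,988.5) = $89,000 (dollar cap binds)
Taxable value = $397,110 − $115,000 − $89,000 = $193,110
City of Stonebridge: $193,110 × 0.00391 = $755.0601
Water District: $193,110 × 0.00277 = $534.9147
Total = $1,289.9748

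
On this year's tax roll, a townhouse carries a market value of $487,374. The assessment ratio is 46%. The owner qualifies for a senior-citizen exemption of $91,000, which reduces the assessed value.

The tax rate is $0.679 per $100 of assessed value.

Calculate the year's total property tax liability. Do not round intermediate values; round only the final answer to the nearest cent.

$904.37

Assessed value = $487,374 × 0.46 = $224,192.04
Taxable value = $224,192.04 − $91,000 = $133,192.04
Tax = $133,192.04 × 0.00679 = $904.3739516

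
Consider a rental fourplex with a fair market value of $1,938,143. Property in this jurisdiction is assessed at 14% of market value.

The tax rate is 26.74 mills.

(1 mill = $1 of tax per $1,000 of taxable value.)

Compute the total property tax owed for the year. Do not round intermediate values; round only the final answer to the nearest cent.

$7,255.63

Assessed value = $1,938,143 × 0.14 = $271,340.02
Tax = $271,340.02 × 0.02674 = $7,255.6321348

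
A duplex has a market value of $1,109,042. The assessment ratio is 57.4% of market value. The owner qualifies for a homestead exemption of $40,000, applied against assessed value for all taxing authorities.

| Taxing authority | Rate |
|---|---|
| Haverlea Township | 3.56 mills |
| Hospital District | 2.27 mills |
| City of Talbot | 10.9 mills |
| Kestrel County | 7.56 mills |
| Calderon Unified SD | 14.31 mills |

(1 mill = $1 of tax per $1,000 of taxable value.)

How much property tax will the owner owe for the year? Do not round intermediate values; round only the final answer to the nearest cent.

$23,028.38

Assessed value = $1,109,042 × 0.574 = $636,590.108
Taxable value = $636,590.108 − $40,000 = $596,590.108
Haverlea Township: $596,590.108 × 0.00356 = $2,123.86078448
Hospital District: $596,590.108 × 0.00227 = $1,354.25954516
City of Talbot: $596,590.108 × 0.0109 = $6,502.8321772
Kestrel County: $596,590.108 × 0.00756 = $4,510.22121648
Calderon Unified SD: $596,590.108 × 0.01431 = $8,537.20444548
Total = $2,123.86078448 + $1,354.25954516 + $6,502.8321772 + $4,510.22121648 + $8,537.20444548 = $23,028.3781688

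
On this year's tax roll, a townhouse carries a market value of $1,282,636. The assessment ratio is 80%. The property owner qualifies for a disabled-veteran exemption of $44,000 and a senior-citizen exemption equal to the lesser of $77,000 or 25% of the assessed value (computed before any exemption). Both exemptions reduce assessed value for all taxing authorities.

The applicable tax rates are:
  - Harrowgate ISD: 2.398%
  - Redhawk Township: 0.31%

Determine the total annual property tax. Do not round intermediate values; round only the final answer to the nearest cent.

Assessed value = $1,282,636 × 0.8 = $1,026,108.8
Senior-citizen exemption = min($77,000, 25% × $1,026,108.8) = min($77,000, $256,527.2) = $77,000 (dollar cap binds)
Taxable value = $1,026,108.8 − $44,000 − $77,000 = $905,108.8
Harrowgate ISD: $905,108.8 × 0.02398 = $21,704.509024
Redhawk Township: $905,108.8 × 0.0031 = $2,805.83728
Total = $24,510.346304

$24,510.35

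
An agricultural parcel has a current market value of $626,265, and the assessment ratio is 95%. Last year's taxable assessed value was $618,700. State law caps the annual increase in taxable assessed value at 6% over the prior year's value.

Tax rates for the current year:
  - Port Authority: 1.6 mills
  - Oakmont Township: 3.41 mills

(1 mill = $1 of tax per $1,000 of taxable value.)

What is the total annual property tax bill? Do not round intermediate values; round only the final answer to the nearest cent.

Uncapped assessed value = $626,265 × 0.95 = $594,951.75
Cap limit = $618,700 × 1.06 = $655,822
Taxable assessed value = min($594,951.75, $655,822) = $594,951.75 (cap does not bind)
Port Authority: $594,951.75 × 0.0016 = $951.9228
Oakmont Township: $594,951.75 × 0.00341 = $2,028.7854675
Total = $2,980.7082675

$2,980.71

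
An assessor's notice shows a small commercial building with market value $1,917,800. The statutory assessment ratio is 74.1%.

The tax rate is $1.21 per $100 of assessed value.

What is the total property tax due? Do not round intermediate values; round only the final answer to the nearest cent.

$17,195.19

Assessed value = $1,917,800 × 0.741 = $1,421,089.8
Tax = $1,421,089.8 × 0.0121 = $17,195.18658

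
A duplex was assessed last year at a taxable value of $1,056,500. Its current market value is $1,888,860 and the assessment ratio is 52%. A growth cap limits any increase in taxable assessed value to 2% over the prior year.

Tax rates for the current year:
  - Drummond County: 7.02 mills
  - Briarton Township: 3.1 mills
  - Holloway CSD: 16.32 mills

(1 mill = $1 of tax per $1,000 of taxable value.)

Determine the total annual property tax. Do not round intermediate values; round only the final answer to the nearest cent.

Uncapped assessed value = $1,888,860 × 0.52 = $982,207.2
Cap limit = $1,056,500 × 1.02 = $1,077,630
Taxable assessed value = min($982,207.2, $1,077,630) = $982,207.2 (cap does not bind)
Drummond County: $982,207.2 × 0.00702 = $6,895.094544
Briarton Township: $982,207.2 × 0.0031 = $3,044.84232
Holloway CSD: $982,207.2 × 0.01632 = $16,029.621504
Total = $25,969.558368

$25,969.56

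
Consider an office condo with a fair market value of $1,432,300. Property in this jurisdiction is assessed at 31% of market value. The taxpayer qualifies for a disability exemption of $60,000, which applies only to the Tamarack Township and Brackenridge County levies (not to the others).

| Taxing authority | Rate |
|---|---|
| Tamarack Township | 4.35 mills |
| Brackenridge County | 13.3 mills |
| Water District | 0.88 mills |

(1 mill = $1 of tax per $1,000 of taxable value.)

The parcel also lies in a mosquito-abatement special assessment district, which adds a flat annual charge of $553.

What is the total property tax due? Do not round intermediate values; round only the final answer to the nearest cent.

$7,721.56

Assessed value = $1,432,300 × 0.31 = $444,013
Tamarack Township: ($444,013 − $60,000) × 0.00435 = $384,013 × 0.00435 = $1,670.45655
Brackenridge County: ($444,013 − $60,000) × 0.0133 = $384,013 × 0.0133 = $5,107.3729
Water District: $444,013 × 0.00088 = $390.73144
Levies subtotal = $7,168.56089
Total = $7,168.56089 + $553 = $7,721.56089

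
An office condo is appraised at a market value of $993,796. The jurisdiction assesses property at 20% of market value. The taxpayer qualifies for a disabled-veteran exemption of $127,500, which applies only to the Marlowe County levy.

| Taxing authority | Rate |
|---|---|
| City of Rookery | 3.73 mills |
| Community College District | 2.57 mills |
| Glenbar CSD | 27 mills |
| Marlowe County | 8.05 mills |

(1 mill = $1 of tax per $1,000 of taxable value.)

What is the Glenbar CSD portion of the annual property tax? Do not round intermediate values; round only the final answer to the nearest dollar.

$5,366

Assessed value = $993,796 × 0.2 = $198,759.2
Glenbar CSD taxable value = $198,759.2 (exemption does not apply)
Glenbar CSD levy = $198,759.2 × 0.027 = $5,366.4984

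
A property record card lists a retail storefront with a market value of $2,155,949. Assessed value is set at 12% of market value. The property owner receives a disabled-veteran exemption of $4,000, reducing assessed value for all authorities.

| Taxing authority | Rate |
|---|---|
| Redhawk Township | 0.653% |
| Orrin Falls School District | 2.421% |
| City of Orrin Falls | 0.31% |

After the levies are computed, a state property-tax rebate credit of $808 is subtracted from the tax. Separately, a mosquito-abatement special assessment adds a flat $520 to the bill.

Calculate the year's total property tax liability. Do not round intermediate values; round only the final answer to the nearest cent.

$8,331.52

Assessed value = $2,155,949 × 0.12 = $258,713.88
Taxable value = $258,713.88 − $4,000 = $254,713.88
Redhawk Township: $254,713.88 × 0.00653 = $1,663.2816364
Orrin Falls School District: $254,713.88 × 0.02421 = $6,166.6230348
City of Orrin Falls: $254,713.88 × 0.0031 = $789.613028
Levies subtotal = $8,619.5176992
After credit = $8,619.5176992 − $808 = $7,811.5176992
Total = $7,811.5176992 + $520 = $8,331.5176992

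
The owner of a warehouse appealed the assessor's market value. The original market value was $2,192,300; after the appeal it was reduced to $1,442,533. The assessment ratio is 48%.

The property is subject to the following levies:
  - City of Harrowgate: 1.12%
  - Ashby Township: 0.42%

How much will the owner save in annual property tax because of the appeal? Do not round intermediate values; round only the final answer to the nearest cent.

$5,542.28

Old assessed value = $2,192,300 × 0.48 = $1,052,304
New assessed value = $1,442,533 × 0.48 = $692,415.84
Combined rate = 0.0112 + 0.0042 = 0.0154
Old tax = $1,052,304 × 0.0154 = $16,205.4816
New tax = $692,415.84 × 0.0154 = $10,663.203936
Reduction = $16,205.4816 − $10,663.203936 = $5,542.277664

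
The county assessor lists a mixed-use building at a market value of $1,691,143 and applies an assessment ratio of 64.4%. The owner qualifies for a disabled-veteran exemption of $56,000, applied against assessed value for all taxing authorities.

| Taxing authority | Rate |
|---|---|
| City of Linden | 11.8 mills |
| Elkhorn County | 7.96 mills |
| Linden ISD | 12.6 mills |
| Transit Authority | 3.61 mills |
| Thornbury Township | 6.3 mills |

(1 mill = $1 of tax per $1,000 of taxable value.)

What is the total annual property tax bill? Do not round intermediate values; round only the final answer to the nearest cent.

Assessed value = $1,691,143 × 0.644 = $1,089,096.092
Taxable value = $1,089,096.092 − $56,000 = $1,033,096.092
City of Linden: $1,033,096.092 × 0.0118 = $12,190.5338856
Elkhorn County: $1,033,096.092 × 0.00796 = $8,223.44489232
Linden ISD: $1,033,096.092 × 0.0126 = $13,017.0107592
Transit Authority: $1,033,096.092 × 0.00361 = $3,729.47689212
Thornbury Township: $1,033,096.092 × 0.0063 = $6,508.5053796
Total = $12,190.5338856 + $8,223.44489232 + $13,017.0107592 + $3,729.47689212 + $6,508.5053796 = $43,668.97180884

$43,668.97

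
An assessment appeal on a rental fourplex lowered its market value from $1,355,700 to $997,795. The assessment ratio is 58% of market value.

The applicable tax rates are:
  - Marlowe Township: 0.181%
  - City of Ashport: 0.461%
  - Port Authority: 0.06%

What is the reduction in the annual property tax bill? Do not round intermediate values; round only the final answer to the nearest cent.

$1,457.25

Old assessed value = $1,355,700 × 0.58 = $786,306
New assessed value = $997,795 × 0.58 = $578,721.1
Combined rate = 0.00181 + 0.00461 + 0.0006 = 0.00702
Old tax = $786,306 × 0.00702 = $5,519.86812
New tax = $578,721.1 × 0.00702 = $4,062.622122
Reduction = $5,519.86812 − $4,062.622122 = $1,457.245998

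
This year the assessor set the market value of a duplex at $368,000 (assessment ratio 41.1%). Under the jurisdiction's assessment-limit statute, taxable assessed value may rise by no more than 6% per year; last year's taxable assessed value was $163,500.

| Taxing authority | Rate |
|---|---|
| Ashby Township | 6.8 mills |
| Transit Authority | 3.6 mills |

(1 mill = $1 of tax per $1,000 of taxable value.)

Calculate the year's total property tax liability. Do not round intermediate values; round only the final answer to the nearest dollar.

$1,573

Uncapped assessed value = $368,000 × 0.411 = $151,248
Cap limit = $163,500 × 1.06 = $173,310
Taxable assessed value = min($151,248, $173,310) = $151,248 (cap does not bind)
Ashby Township: $151,248 × 0.0068 = $1,028.4864
Transit Authority: $151,248 × 0.0036 = $544.4928
Total = $1,572.9792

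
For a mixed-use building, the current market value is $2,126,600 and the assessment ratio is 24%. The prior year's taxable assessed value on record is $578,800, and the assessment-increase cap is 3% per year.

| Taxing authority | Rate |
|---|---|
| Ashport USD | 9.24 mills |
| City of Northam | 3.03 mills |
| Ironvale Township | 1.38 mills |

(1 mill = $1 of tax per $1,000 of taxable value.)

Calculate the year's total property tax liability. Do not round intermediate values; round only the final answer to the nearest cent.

Uncapped assessed value = $2,126,600 × 0.24 = $510,384
Cap limit = $578,800 × 1.03 = $596,164
Taxable assessed value = min($510,384, $596,164) = $510,384 (cap does not bind)
Ashport USD: $510,384 × 0.00924 = $4,715.94816
City of Northam: $510,384 × 0.00303 = $1,546.46352
Ironvale Township: $510,384 × 0.00138 = $704.32992
Total = $6,966.7416

$6,966.74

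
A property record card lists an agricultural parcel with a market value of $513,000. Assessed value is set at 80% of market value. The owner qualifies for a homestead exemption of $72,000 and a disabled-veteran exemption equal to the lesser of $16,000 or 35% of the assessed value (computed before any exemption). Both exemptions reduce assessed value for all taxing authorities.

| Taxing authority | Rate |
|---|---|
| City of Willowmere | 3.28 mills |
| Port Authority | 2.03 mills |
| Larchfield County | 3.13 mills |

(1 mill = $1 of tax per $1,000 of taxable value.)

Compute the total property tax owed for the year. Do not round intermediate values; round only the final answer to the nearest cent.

Assessed value = $513,000 × 0.8 = $410,400
Disabled-veteran exemption = min($16,000, 35% × $410,400) = min($16,000, $143,640) = $16,000 (dollar cap binds)
Taxable value = $410,400 − $72,000 − $16,000 = $322,400
City of Willowmere: $322,400 × 0.00328 = $1,057.472
Port Authority: $322,400 × 0.00203 = $654.472
Larchfield County: $322,400 × 0.00313 = $1,009.112
Total = $2,721.056

$2,721.06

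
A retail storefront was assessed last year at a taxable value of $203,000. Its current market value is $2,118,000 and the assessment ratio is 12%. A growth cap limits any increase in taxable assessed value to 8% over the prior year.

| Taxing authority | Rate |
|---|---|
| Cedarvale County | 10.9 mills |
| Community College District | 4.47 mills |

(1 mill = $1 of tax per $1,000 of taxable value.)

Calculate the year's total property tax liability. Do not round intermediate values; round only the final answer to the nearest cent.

$3,369.72

Uncapped assessed value = $2,118,000 × 0.12 = $254,160
Cap limit = $203,000 × 1.08 = $219,240
Taxable assessed value = min($254,160, $219,240) = $219,240 (cap binds)
Cedarvale County: $219,240 × 0.0109 = $2,389.716
Community College District: $219,240 × 0.00447 = $980.0028
Total = $3,369.7188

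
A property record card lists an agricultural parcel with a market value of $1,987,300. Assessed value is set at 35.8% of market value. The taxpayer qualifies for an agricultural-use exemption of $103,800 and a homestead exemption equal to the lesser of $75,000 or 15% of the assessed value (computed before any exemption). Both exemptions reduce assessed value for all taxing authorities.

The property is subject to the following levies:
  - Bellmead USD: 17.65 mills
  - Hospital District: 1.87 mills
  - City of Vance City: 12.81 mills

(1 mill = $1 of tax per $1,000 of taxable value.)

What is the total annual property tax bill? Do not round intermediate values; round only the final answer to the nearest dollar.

$17,221

Assessed value = $1,987,300 × 0.358 = $711,453.4
Homestead exemption = min($75,000, 15% × $711,453.4) = min($75,000, $106,718.01) = $75,000 (dollar cap binds)
Taxable value = $711,453.4 − $103,800 − $75,000 = $532,653.4
Bellmead USD: $532,653.4 × 0.01765 = $9,401.33251
Hospital District: $532,653.4 × 0.00187 = $996.061858
City of Vance City: $532,653.4 × 0.01281 = $6,823.290054
Total = $17,220.684422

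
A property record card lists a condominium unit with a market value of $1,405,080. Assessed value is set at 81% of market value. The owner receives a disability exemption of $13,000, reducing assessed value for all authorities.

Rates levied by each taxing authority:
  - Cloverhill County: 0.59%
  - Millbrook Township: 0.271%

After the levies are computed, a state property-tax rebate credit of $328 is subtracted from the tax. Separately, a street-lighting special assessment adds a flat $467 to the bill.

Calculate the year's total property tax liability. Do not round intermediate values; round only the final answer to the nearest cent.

$9,826.24

Assessed value = $1,405,080 × 0.81 = $1,138,114.8
Taxable value = $1,138,114.8 − $13,000 = $1,125,114.8
Cloverhill County: $1,125,114.8 × 0.0059 = $6,638.17732
Millbrook Township: $1,125,114.8 × 0.00271 = $3,049.061108
Levies subtotal = $9,687.238428
After credit = $9,687.238428 − $328 = $9,359.238428
Total = $9,359.238428 + $467 = $9,826.238428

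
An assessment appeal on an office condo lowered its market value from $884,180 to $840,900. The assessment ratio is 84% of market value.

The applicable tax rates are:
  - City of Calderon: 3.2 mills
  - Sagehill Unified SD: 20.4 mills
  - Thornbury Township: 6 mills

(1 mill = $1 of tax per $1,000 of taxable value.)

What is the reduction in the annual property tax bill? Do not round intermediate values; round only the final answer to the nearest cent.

$1,076.11

Old assessed value = $884,180 × 0.84 = $742,711.2
New assessed value = $840,900 × 0.84 = $706,356
Combined rate = 0.0032 + 0.0204 + 0.006 = 0.0296
Old tax = $742,711.2 × 0.0296 = $21,984.25152
New tax = $706,356 × 0.0296 = $20,908.1376
Reduction = $21,984.25152 − $20,908.1376 = $1,076.11392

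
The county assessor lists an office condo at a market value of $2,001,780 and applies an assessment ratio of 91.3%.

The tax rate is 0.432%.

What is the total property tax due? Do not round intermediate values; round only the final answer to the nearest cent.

$7,895.34

Assessed value = $2,001,780 × 0.913 = $1,827,625.14
Tax = $1,827,625.14 × 0.00432 = $7,895.3406048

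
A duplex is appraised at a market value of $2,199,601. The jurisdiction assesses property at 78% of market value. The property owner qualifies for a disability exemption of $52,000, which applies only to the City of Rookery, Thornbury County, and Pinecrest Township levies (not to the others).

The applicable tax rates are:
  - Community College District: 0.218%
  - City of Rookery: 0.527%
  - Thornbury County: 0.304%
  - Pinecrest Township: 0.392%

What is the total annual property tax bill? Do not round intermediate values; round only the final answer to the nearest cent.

$24,087.12

Assessed value = $2,199,601 × 0.78 = $1,715,688.78
Community College District: $1,715,688.78 × 0.00218 = $3,740.2015404
City of Rookery: ($1,715,688.78 − $52,000) × 0.00527 = $1,663,688.78 × 0.00527 = $8,767.6398706
Thornbury County: ($1,715,688.78 − $52,000) × 0.00304 = $1,663,688.78 × 0.00304 = $5,057.6138912
Pinecrest Township: ($1,715,688.78 − $52,000) × 0.00392 = $1,663,688.78 × 0.00392 = $6,521.6600176
Total = $24,087.1153198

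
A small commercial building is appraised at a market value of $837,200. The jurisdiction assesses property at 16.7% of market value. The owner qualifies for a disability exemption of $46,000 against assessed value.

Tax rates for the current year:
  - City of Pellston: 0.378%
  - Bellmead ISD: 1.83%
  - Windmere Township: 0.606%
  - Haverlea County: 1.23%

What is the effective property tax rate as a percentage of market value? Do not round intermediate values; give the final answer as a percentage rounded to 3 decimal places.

0.453%

Assessed value = $837,200 × 0.167 = $139,812.4
Taxable value = $139,812.4 − $46,000 = $93,812.4
City of Pellston: $93,812.4 × 0.00378 = $354.610872
Bellmead ISD: $93,812.4 × 0.0183 = $1,716.76692
Windmere Township: $93,812.4 × 0.00606 = $568.503144
Haverlea County: $93,812.4 × 0.0123 = $1,153.89252
Total tax = $3,793.773456
Effective rate = $3,793.773456 ÷ $837,200 = 0.453% of market value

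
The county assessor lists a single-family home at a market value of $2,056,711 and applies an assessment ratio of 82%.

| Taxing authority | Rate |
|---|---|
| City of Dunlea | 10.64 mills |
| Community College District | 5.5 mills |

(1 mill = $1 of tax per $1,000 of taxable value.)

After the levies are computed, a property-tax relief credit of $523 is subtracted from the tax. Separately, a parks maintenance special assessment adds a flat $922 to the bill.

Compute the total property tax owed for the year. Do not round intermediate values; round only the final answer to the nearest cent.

Assessed value = $2,056,711 × 0.82 = $1,686,503.02
City of Dunlea: $1,686,503.02 × 0.01064 = $17,944.3921328
Community College District: $1,686,503.02 × 0.0055 = $9,275.76661
Levies subtotal = $27,220.1587428
After credit = $27,220.1587428 − $523 = $26,697.1587428
Total = $26,697.1587428 + $922 = $27,619.1587428

$27,619.16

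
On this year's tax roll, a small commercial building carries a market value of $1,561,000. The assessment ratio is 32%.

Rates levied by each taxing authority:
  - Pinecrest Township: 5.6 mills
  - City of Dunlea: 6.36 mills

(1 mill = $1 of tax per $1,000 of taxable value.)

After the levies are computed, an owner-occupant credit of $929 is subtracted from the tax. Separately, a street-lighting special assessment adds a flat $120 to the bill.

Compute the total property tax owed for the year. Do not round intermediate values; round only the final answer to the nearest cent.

Assessed value = $1,561,000 × 0.32 = $499,520
Pinecrest Township: $499,520 × 0.0056 = $2,797.312
City of Dunlea: $499,520 × 0.00636 = $3,176.9472
Levies subtotal = $5,974.2592
After credit = $5,974.2592 − $929 = $5,045.2592
Total = $5,045.2592 + $120 = $5,165.2592

$5,165.26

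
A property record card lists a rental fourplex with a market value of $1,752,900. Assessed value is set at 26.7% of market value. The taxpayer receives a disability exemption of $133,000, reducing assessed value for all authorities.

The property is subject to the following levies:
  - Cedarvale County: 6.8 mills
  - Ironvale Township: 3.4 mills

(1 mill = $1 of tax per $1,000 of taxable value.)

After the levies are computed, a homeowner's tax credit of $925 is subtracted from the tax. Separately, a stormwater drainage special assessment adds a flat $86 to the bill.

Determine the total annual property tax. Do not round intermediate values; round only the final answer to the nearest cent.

Assessed value = $1,752,900 × 0.267 = $468,024.3
Taxable value = $468,024.3 − $133,000 = $335,024.3
Cedarvale County: $335,024.3 × 0.0068 = $2,278.16524
Ironvale Township: $335,024.3 × 0.0034 = $1,139.08262
Levies subtotal = $3,417.24786
After credit = $3,417.24786 − $925 = $2,492.24786
Total = $2,492.24786 + $86 = $2,578.24786

$2,578.25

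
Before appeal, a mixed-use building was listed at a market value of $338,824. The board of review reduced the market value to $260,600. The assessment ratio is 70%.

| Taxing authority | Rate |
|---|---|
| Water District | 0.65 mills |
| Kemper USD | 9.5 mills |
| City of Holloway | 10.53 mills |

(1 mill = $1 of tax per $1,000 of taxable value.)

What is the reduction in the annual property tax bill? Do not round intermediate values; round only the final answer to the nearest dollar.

Old assessed value = $338,824 × 0.7 = $237,176.8
New assessed value = $260,600 × 0.7 = $182,420
Combined rate = 0.00065 + 0.0095 + 0.01053 = 0.02068
Old tax = $237,176.8 × 0.02068 = $4,904.816224
New tax = $182,420 × 0.02068 = $3,772.4456
Reduction = $4,904.816224 − $3,772.4456 = $1,132.370624

$1,132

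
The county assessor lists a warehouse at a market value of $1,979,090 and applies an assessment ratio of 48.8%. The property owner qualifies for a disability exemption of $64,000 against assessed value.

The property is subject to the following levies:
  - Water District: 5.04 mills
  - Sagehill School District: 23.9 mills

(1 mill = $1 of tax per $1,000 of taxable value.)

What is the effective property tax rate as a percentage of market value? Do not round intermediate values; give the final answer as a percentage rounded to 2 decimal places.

1.32%

Assessed value = $1,979,090 × 0.488 = $965,795.92
Taxable value = $965,795.92 − $64,000 = $901,795.92
Water District: $901,795.92 × 0.00504 = $4,545.0514368
Sagehill School District: $901,795.92 × 0.0239 = $21,552.922488
Total tax = $26,097.9739248
Effective rate = $26,097.9739248 ÷ $1,979,090 = 1.32% of market value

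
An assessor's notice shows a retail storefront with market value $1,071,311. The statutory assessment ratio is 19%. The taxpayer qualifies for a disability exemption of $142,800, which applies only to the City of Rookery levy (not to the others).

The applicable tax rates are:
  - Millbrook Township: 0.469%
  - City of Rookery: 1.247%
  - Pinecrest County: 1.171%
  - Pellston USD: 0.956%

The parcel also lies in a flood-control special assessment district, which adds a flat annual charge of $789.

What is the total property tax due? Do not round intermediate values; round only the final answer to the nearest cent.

$6,830.68

Assessed value = $1,071,311 × 0.19 = $203,549.09
Millbrook Township: $203,549.09 × 0.00469 = $954.6452321
City of Rookery: ($203,549.09 − $142,800) × 0.01247 = $60,749.09 × 0.01247 = $757.5411523
Pinecrest County: $203,549.09 × 0.01171 = $2,383.5598439
Pellston USD: $203,549.09 × 0.00956 = $1,945.9293004
Levies subtotal = $6,041.6755287
Total = $6,041.6755287 + $789 = $6,830.6755287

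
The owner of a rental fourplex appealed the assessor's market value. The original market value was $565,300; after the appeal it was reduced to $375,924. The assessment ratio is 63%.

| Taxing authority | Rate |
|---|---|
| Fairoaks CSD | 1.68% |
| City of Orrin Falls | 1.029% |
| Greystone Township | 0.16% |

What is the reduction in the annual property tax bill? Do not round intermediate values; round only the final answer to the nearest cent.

Old assessed value = $565,300 × 0.63 = $356,139
New assessed value = $375,924 × 0.63 = $236,832.12
Combined rate = 0.0168 + 0.01029 + 0.0016 = 0.02869
Old tax = $356,139 × 0.02869 = $10,217.62791
New tax = $236,832.12 × 0.02869 = $6,794.7135228
Reduction = $10,217.62791 − $6,794.7135228 = $3,422.9143872

$3,422.91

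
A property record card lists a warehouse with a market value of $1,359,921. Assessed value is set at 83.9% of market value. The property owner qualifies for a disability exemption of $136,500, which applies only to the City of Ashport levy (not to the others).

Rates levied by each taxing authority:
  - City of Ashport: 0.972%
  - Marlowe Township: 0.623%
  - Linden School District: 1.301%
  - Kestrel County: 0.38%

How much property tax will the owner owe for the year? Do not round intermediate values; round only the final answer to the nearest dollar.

$36,052

Assessed value = $1,359,921 × 0.839 = $1,140,973.719
City of Ashport: ($1,140,973.719 − $136,500) × 0.00972 = $1,004,473.719 × 0.00972 = $9,763.48454868
Marlowe Township: $1,140,973.719 × 0.00623 = $7,108.26626937
Linden School District: $1,140,973.719 × 0.01301 = $14,844.06808419
Kestrel County: $1,140,973.719 × 0.0038 = $4,335.7001322
Total = $36,051.51903444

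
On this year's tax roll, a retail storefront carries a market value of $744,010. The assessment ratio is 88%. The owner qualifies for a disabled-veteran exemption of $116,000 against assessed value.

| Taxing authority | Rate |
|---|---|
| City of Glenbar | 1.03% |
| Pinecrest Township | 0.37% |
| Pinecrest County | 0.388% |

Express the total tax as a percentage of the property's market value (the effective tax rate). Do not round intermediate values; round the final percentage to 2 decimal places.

1.29%

Assessed value = $744,010 × 0.88 = $654,728.8
Taxable value = $654,728.8 − $116,000 = $538,728.8
City of Glenbar: $538,728.8 × 0.0103 = $5,548.90664
Pinecrest Township: $538,728.8 × 0.0037 = $1,993.29656
Pinecrest County: $538,728.8 × 0.00388 = $2,090.267744
Total tax = $9,632.470944
Effective rate = $9,632.470944 ÷ $744,010 = 1.29% of market value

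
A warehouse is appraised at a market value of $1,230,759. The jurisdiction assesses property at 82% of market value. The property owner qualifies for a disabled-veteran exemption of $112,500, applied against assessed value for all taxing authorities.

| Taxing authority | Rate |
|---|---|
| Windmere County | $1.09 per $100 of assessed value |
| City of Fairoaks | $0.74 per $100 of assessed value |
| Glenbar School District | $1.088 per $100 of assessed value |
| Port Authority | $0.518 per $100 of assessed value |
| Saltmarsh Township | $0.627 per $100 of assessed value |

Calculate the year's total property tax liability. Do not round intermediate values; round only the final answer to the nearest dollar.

$36,434

Assessed value = $1,230,759 × 0.82 = $1,009,222.38
Taxable value = $1,009,222.38 − $112,500 = $896,722.38
Windmere County: $896,722.38 × 0.0109 = $9,774.273942
City of Fairoaks: $896,722.38 × 0.0074 = $6,635.745612
Glenbar School District: $896,722.38 × 0.01088 = $9,756.3394944
Port Authority: $896,722.38 × 0.00518 = $4,645.0219284
Saltmarsh Township: $896,722.38 × 0.00627 = $5,622.4493226
Total = $9,774.273942 + $6,635.745612 + $9,756.3394944 + $4,645.0219284 + $5,622.4493226 = $36,433.8302994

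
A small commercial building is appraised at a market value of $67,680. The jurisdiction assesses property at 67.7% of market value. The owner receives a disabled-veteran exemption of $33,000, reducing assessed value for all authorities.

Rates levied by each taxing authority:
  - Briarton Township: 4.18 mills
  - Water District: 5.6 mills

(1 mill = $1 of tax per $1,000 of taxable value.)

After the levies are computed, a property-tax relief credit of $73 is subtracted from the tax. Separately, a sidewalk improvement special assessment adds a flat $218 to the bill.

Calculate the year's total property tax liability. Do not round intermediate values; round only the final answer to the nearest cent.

$270.37

Assessed value = $67,680 × 0.677 = $45,819.36
Taxable value = $45,819.36 − $33,000 = $12,819.36
Briarton Township: $12,819.36 × 0.00418 = $53.5849248
Water District: $12,819.36 × 0.0056 = $71.788416
Levies subtotal = $125.3733408
After credit = $125.3733408 − $73 = $52.3733408
Total = $52.3733408 + $218 = $270.3733408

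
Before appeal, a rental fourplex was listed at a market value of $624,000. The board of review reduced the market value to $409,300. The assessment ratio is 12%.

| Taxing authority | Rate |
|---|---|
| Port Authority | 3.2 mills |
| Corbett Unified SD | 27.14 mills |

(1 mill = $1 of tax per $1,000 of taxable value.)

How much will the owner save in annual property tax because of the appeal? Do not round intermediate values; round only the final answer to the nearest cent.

$781.68

Old assessed value = $624,000 × 0.12 = $74,880
New assessed value = $409,300 × 0.12 = $49,116
Combined rate = 0.0032 + 0.02714 = 0.03034
Old tax = $74,880 × 0.03034 = $2,271.8592
New tax = $49,116 × 0.03034 = $1,490.17944
Reduction = $2,271.8592 − $1,490.17944 = $781.67976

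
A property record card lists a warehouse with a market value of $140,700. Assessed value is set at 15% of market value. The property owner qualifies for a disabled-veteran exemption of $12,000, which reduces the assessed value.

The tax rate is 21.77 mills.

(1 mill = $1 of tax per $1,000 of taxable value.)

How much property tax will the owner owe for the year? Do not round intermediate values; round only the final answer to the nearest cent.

$198.22

Assessed value = $140,700 × 0.15 = $21,105
Taxable value = $21,105 − $12,000 = $9,105
Tax = $9,105 × 0.02177 = $198.21585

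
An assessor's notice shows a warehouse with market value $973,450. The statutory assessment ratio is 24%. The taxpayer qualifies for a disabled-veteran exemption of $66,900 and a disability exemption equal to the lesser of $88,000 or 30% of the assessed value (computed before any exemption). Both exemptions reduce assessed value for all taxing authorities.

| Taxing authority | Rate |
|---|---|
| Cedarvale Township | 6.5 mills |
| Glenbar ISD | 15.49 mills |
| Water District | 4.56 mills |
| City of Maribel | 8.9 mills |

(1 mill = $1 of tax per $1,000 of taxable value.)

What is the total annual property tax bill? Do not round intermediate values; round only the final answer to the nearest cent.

$3,425.87

Assessed value = $973,450 × 0.24 = $233,628
Disability exemption = min($88,000, 30% × $233,628) = min($88,000, $70,088.4) = $70,088.4 (percentage binds)
Taxable value = $233,628 − $66,900 − $70,088.4 = $96,639.6
Cedarvale Township: $96,639.6 × 0.0065 = $628.1574
Glenbar ISD: $96,639.6 × 0.01549 = $1,496.947404
Water District: $96,639.6 × 0.00456 = $440.676576
City of Maribel: $96,639.6 × 0.0089 = $860.09244
Total = $3,425.87382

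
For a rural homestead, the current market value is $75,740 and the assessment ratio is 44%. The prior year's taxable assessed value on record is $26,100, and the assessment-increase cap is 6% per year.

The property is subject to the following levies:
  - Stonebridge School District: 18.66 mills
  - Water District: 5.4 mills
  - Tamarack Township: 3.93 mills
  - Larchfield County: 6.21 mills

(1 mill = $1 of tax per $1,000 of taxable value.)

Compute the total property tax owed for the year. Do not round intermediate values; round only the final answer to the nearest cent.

Uncapped assessed value = $75,740 × 0.44 = $33,325.6
Cap limit = $26,100 × 1.06 = $27,666
Taxable assessed value = min($33,325.6, $27,666) = $27,666 (cap binds)
Stonebridge School District: $27,666 × 0.01866 = $516.24756
Water District: $27,666 × 0.0054 = $149.3964
Tamarack Township: $27,666 × 0.00393 = $108.72738
Larchfield County: $27,666 × 0.00621 = $171.80586
Total = $946.1772

$946.18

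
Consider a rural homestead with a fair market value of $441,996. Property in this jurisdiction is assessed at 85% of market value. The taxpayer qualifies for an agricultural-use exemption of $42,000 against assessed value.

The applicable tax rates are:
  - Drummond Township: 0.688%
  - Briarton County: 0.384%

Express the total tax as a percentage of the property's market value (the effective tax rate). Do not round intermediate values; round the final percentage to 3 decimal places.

0.809%

Assessed value = $441,996 × 0.85 = $375,696.6
Taxable value = $375,696.6 − $42,000 = $333,696.6
Drummond Township: $333,696.6 × 0.00688 = $2,295.832608
Briarton County: $333,696.6 × 0.00384 = $1,281.394944
Total tax = $3,577.227552
Effective rate = $3,577.227552 ÷ $441,996 = 0.809% of market value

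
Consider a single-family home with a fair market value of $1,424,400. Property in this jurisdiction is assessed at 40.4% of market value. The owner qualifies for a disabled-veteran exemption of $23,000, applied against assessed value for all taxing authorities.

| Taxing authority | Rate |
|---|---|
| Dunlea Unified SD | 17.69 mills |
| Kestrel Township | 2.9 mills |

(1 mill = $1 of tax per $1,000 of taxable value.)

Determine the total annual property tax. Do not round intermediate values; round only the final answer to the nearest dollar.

$11,375

Assessed value = $1,424,400 × 0.404 = $575,457.6
Taxable value = $575,457.6 − $23,000 = $552,457.6
Dunlea Unified SD: $552,457.6 × 0.01769 = $9,772.974944
Kestrel Township: $552,457.6 × 0.0029 = $1,602.12704
Total = $9,772.974944 + $1,602.12704 = $11,375.101984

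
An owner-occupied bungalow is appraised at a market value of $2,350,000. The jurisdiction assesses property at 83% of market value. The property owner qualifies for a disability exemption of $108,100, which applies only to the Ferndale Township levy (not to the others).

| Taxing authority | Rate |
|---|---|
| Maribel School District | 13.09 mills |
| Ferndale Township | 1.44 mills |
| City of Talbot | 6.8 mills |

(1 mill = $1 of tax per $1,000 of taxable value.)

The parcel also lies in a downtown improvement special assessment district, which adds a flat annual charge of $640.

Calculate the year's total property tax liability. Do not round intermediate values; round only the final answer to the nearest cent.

Assessed value = $2,350,000 × 0.83 = $1,950,500
Maribel School District: $1,950,500 × 0.01309 = $25,532.045
Ferndale Township: ($1,950,500 − $108,100) × 0.00144 = $1,842,400 × 0.00144 = $2,653.056
City of Talbot: $1,950,500 × 0.0068 = $13,263.4
Levies subtotal = $41,448.501
Total = $41,448.501 + $640 = $42,088.501

$42,088.50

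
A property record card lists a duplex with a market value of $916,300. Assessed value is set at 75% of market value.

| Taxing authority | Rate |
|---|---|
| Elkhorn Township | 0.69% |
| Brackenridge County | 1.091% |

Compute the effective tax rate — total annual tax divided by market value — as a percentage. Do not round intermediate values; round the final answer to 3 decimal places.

1.336%

Assessed value = $916,300 × 0.75 = $687,225
Elkhorn Township: $687,225 × 0.0069 = $4,741.8525
Brackenridge County: $687,225 × 0.01091 = $7,497.62475
Total tax = $12,239.47725
Effective rate = $12,239.47725 ÷ $916,300 = 1.336% of market value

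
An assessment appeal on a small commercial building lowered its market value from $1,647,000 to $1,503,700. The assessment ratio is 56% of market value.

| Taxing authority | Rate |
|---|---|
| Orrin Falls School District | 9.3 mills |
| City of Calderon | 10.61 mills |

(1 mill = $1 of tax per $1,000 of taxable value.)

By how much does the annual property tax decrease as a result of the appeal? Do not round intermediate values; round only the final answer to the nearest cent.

Old assessed value = $1,647,000 × 0.56 = $922,320
New assessed value = $1,503,700 × 0.56 = $842,072
Combined rate = 0.0093 + 0.01061 = 0.01991
Old tax = $922,320 × 0.01991 = $18,363.3912
New tax = $842,072 × 0.01991 = $16,765.65352
Reduction = $18,363.3912 − $16,765.65352 = $1,597.73768

$1,597.74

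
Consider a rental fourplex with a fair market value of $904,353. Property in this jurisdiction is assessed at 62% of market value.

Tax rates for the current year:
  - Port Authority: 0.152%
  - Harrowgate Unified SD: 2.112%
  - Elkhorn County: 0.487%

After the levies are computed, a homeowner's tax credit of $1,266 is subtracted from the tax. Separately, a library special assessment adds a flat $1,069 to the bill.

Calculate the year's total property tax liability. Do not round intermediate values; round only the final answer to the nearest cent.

$15,227.83

Assessed value = $904,353 × 0.62 = $560,698.86
Port Authority: $560,698.86 × 0.00152 = $852.2622672
Harrowgate Unified SD: $560,698.86 × 0.02112 = $11,841.9599232
Elkhorn County: $560,698.86 × 0.00487 = $2,730.6034482
Levies subtotal = $15,424.8256386
After credit = $15,424.8256386 − $1,266 = $14,158.8256386
Total = $14,158.8256386 + $1,069 = $15,227.8256386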